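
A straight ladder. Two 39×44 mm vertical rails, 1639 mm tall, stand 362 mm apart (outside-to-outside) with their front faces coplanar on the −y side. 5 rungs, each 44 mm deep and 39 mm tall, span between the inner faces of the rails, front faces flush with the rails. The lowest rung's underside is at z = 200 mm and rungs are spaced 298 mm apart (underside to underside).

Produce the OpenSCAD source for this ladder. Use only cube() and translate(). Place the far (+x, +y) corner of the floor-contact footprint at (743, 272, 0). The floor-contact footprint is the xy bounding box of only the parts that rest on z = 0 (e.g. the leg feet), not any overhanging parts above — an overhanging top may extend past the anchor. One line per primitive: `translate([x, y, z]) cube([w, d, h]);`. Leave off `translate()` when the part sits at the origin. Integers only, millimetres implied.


translate([381, 228, 0]) cube([39, 44, 1639]);
translate([704, 228, 0]) cube([39, 44, 1639]);
translate([420, 228, 200]) cube([284, 44, 39]);
translate([420, 228, 498]) cube([284, 44, 39]);
translate([420, 228, 796]) cube([284, 44, 39]);
translate([420, 228, 1094]) cube([284, 44, 39]);
translate([420, 228, 1392]) cube([284, 44, 39]);


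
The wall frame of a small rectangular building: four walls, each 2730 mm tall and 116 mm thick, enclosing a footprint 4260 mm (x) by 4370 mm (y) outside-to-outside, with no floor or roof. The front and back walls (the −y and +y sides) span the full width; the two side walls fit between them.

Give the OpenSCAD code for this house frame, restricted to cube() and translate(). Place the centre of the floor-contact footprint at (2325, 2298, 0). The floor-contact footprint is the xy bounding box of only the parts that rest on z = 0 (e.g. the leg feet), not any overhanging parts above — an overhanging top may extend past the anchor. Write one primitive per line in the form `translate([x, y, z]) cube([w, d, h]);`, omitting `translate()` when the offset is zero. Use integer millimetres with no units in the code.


translate([195, 113, 0]) cube([4260, 116, 2730]);
translate([195, 4367, 0]) cube([4260, 116, 2730]);
translate([195, 229, 0]) cube([116, 4138, 2730]);
translate([4339, 229, 0]) cube([116, 4138, 2730]);


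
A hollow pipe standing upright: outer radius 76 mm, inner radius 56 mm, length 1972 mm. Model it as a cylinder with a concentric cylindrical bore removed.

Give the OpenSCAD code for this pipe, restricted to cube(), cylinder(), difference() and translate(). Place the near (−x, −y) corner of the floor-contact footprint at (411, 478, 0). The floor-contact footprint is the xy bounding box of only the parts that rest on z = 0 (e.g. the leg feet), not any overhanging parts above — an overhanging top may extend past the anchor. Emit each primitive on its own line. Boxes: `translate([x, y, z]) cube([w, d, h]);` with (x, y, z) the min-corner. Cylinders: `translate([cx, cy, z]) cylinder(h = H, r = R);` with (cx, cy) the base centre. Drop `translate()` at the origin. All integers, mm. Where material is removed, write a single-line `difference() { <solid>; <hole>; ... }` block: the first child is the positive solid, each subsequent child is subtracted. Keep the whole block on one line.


difference() { translate([487, 554, 0]) cylinder(h = 1972, r = 76); translate([487, 554, 0]) cylinder(h = 1972, r = 56); }


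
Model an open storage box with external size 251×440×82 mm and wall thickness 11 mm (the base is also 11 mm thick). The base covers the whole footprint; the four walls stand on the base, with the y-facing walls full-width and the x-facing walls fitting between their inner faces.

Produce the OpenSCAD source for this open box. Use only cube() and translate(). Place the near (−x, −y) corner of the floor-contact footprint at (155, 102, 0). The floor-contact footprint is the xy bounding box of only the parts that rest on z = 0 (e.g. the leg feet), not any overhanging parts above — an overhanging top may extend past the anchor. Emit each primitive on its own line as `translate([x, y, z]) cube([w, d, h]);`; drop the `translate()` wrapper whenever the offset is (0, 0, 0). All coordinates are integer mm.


translate([155, 102, 0]) cube([251, 440, 11]);
translate([155, 102, 11]) cube([251, 11, 71]);
translate([155, 531, 11]) cube([251, 11, 71]);
translate([155, 113, 11]) cube([11, 418, 71]);
translate([395, 113, 11]) cube([11, 418, 71]);


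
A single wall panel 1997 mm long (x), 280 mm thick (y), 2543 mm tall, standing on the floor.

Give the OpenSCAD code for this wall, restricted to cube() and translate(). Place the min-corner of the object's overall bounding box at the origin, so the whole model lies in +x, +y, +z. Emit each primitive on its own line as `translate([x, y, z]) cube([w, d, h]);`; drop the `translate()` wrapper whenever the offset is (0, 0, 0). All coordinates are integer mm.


cube([1997, 280, 2543]);


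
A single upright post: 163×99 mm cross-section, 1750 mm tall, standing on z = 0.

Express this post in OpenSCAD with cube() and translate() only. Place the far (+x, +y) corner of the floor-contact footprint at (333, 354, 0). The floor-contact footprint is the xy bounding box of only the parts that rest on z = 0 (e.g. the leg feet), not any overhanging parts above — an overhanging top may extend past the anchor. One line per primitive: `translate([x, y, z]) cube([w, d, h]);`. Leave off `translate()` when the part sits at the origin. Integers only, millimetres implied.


translate([170, 255, 0]) cube([163, 99, 1750]);


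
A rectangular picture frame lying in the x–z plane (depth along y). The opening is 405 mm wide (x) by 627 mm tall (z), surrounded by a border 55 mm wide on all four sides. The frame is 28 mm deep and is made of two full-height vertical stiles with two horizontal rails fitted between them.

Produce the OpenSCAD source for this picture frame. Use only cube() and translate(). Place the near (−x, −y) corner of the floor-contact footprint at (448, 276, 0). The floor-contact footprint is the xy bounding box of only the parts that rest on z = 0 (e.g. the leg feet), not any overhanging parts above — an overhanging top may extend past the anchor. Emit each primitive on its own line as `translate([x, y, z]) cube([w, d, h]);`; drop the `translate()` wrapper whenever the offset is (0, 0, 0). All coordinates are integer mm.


translate([448, 276, 0]) cube([55, 28, 737]);
translate([908, 276, 0]) cube([55, 28, 737]);
translate([503, 276, 0]) cube([405, 28, 55]);
translate([503, 276, 682]) cube([405, 28, 55]);


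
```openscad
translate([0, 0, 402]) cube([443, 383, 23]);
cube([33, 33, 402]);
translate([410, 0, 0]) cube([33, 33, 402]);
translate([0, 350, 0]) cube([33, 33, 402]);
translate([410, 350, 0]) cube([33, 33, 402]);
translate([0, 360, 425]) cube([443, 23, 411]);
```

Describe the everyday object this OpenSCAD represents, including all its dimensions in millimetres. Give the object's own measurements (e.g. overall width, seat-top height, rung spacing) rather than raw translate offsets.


A chair. The seat is a 443×383×23 mm slab with its top at z = 425 mm, on four 33×33 mm corner legs (flush with the seat edges, standing on z = 0). A flat backrest 23 mm thick, 411 mm tall, spans the full seat width and rises from the seat top along its +y edge, rear face flush with the rear of the seat.


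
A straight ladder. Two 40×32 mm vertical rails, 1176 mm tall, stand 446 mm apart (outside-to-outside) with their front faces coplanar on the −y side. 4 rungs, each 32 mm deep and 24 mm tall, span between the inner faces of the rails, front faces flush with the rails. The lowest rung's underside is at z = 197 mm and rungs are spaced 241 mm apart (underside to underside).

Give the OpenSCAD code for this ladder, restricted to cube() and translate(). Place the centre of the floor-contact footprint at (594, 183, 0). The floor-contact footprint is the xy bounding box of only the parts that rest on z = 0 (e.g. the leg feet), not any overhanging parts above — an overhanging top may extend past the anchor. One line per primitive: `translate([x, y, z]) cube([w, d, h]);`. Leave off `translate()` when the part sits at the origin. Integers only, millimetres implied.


// rung span = 446 - 2*40 = 366
// rung[k] z = 197 + k*241
translate([371, 167, 0]) cube([40, 32, 1176]);
translate([777, 167, 0]) cube([40, 32, 1176]);
translate([411, 167, 197]) cube([366, 32, 24]);
translate([411, 167, 438]) cube([366, 32, 24]);
translate([411, 167, 679]) cube([366, 32, 24]);
translate([411, 167, 920]) cube([366, 32, 24]);


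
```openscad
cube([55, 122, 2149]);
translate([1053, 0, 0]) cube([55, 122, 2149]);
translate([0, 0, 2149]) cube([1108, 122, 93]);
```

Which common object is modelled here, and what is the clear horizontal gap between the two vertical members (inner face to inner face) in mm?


A door frame. The clear opening width is 998 mm.

Two 2149 mm tall posts with a header on top — a door frame. The left jamb is 55 mm wide at x = 0; the right jamb starts at x = 1053. The clear opening is 1053 − 55 = 998 mm.


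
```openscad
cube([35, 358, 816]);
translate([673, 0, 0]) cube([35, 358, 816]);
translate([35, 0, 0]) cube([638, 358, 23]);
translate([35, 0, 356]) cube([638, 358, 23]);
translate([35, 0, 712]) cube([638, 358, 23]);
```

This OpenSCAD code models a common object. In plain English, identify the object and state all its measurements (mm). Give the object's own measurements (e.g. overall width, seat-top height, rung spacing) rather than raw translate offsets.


An open bookshelf. Two side panels, each 35 mm thick, 358 mm deep and 816 mm tall, stand 708 mm apart (outside-to-outside). Between them sit 3 shelves, each 23 mm thick and 358 mm deep, spanning the full gap between the sides. The bottom shelf rests on the floor (its underside at z = 0) and the clear gap between one shelf's top and the next shelf's underside is 333 mm.


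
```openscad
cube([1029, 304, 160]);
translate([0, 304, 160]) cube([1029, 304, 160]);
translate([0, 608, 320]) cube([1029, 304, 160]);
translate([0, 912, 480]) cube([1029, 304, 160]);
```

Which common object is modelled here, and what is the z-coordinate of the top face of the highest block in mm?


A staircase. The total rise is 640 mm.

4 identical blocks, each offset up and back from the previous — a staircase. Each step is 160 mm tall and there are 4 of them, so the total rise is 4 × 160 = 640 mm.


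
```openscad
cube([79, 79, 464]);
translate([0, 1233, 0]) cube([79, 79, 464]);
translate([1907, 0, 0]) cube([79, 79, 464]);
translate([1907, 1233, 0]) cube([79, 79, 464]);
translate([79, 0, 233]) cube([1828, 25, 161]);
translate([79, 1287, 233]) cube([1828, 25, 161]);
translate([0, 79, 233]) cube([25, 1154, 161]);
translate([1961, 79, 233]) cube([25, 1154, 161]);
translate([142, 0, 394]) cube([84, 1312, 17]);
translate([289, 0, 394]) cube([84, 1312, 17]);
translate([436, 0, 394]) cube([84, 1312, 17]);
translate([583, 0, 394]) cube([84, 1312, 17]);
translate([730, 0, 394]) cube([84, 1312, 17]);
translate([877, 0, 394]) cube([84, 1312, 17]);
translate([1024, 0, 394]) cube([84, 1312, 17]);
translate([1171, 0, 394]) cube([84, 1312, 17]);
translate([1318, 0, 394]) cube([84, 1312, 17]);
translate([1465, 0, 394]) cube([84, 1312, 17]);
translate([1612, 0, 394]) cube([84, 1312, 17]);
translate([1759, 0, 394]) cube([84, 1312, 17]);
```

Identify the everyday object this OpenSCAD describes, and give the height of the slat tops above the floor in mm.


A bed frame. The slat-top height is 411 mm.

Four posts, four rails, and a row of slats — a bed frame. Slats sit on the rails at z = 233 + 161 = 394; with slat thickness 17, the top is 411 mm.


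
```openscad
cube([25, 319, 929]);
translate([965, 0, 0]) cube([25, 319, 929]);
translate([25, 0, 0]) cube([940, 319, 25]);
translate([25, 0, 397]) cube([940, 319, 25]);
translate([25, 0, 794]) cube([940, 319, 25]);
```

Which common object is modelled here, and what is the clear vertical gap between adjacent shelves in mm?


A bookshelf. The clear shelf gap is 372 mm.

Two tall side panels with 3 horizontal boards between them — a bookshelf. The first two shelf undersides are at z = 0 and z = 397; with shelf thickness 25, the clear gap is 397 − 0 − 25 = 372 mm.


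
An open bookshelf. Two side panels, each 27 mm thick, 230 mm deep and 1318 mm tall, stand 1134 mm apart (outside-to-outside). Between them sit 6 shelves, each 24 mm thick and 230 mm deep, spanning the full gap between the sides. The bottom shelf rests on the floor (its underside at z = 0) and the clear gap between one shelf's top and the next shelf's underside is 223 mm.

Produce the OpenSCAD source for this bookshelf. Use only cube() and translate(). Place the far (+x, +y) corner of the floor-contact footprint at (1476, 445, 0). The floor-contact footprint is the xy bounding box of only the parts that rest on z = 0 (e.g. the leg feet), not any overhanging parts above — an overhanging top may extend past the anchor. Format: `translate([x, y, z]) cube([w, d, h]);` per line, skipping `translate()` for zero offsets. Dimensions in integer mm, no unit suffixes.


translate([342, 215, 0]) cube([27, 230, 1318]);
translate([1449, 215, 0]) cube([27, 230, 1318]);
translate([369, 215, 0]) cube([1080, 230, 24]);
translate([369, 215, 247]) cube([1080, 230, 24]);
translate([369, 215, 494]) cube([1080, 230, 24]);
translate([369, 215, 741]) cube([1080, 230, 24]);
translate([369, 215, 988]) cube([1080, 230, 24]);
translate([369, 215, 1235]) cube([1080, 230, 24]);


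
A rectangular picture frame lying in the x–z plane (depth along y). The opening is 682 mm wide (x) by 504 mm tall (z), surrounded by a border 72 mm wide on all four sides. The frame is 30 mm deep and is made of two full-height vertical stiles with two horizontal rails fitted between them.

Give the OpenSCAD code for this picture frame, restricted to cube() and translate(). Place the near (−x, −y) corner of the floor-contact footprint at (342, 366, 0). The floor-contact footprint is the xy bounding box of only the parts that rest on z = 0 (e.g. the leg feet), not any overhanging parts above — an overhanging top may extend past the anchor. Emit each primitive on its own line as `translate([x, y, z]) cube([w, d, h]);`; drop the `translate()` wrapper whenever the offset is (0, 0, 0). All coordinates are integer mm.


translate([342, 366, 0]) cube([72, 30, 648]);
translate([1096, 366, 0]) cube([72, 30, 648]);
translate([414, 366, 0]) cube([682, 30, 72]);
translate([414, 366, 576]) cube([682, 30, 72]);


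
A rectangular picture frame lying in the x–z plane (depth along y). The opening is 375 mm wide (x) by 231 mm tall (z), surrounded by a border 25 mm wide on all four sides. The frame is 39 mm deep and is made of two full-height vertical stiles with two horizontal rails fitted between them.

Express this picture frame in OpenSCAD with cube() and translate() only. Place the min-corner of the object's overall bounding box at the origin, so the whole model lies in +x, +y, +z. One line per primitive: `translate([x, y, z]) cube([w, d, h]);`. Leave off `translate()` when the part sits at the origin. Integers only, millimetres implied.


cube([25, 39, 281]);
translate([400, 0, 0]) cube([25, 39, 281]);
translate([25, 0, 0]) cube([375, 39, 25]);
translate([25, 0, 256]) cube([375, 39, 25]);


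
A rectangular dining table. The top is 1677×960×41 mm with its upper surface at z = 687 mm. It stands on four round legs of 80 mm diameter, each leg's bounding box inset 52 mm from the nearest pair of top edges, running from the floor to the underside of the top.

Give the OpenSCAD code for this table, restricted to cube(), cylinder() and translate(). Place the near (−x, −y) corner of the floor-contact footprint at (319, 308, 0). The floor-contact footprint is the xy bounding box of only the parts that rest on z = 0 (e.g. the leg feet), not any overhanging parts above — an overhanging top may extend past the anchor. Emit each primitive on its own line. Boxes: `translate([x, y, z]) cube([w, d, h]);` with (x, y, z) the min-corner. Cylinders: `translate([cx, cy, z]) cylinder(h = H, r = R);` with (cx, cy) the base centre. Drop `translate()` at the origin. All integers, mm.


translate([267, 256, 646]) cube([1677, 960, 41]);
translate([359, 348, 0]) cylinder(h = 646, r = 40);
translate([1852, 348, 0]) cylinder(h = 646, r = 40);
translate([359, 1124, 0]) cylinder(h = 646, r = 40);
translate([1852, 1124, 0]) cylinder(h = 646, r = 40);


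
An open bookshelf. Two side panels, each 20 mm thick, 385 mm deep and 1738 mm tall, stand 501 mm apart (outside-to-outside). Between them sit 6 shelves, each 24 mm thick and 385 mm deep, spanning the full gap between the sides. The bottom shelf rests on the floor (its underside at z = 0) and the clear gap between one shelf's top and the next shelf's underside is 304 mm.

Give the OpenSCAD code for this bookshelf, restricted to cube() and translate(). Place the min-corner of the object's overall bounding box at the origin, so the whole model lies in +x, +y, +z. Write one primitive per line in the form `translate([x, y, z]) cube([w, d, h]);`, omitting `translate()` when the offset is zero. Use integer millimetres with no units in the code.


cube([20, 385, 1738]);
translate([481, 0, 0]) cube([20, 385, 1738]);
translate([20, 0, 0]) cube([461, 385, 24]);
translate([20, 0, 328]) cube([461, 385, 24]);
translate([20, 0, 656]) cube([461, 385, 24]);
translate([20, 0, 984]) cube([461, 385, 24]);
translate([20, 0, 1312]) cube([461, 385, 24]);
translate([20, 0, 1640]) cube([461, 385, 24]);


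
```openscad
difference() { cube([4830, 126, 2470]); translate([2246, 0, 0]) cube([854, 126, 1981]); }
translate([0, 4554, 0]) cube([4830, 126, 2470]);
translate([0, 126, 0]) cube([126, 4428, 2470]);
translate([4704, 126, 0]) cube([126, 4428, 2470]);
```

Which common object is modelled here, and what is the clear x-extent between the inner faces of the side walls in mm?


A single room. The interior width is 4578 mm.

Four walls enclosing a rectangle with a door in the front wall — a room. Outside width 4830 minus two 126 mm walls gives 4578 mm.


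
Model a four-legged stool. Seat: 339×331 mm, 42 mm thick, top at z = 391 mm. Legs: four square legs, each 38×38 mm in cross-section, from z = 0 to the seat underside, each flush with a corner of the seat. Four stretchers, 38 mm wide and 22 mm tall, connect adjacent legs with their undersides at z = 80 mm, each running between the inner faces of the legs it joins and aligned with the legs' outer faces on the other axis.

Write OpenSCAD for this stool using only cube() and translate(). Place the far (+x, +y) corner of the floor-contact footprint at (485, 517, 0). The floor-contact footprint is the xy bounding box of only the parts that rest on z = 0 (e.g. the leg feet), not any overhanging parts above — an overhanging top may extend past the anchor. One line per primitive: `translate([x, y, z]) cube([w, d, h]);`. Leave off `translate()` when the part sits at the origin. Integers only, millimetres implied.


translate([146, 186, 349]) cube([339, 331, 42]);
translate([146, 186, 0]) cube([38, 38, 349]);
translate([447, 186, 0]) cube([38, 38, 349]);
translate([146, 479, 0]) cube([38, 38, 349]);
translate([447, 479, 0]) cube([38, 38, 349]);
translate([184, 186, 80]) cube([263, 38, 22]);
translate([184, 479, 80]) cube([263, 38, 22]);
translate([146, 224, 80]) cube([38, 255, 22]);
translate([447, 224, 80]) cube([38, 255, 22]);


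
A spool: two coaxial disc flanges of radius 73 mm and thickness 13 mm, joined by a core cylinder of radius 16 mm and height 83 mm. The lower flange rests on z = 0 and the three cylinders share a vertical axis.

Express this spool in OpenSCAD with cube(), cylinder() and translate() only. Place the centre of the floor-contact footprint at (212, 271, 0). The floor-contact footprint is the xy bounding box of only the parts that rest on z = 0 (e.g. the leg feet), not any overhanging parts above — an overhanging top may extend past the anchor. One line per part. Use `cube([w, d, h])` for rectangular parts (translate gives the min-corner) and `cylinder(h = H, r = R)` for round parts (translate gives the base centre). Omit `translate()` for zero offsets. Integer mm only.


translate([212, 271, 0]) cylinder(h = 13, r = 73);
translate([212, 271, 13]) cylinder(h = 83, r = 16);
translate([212, 271, 96]) cylinder(h = 13, r = 73);


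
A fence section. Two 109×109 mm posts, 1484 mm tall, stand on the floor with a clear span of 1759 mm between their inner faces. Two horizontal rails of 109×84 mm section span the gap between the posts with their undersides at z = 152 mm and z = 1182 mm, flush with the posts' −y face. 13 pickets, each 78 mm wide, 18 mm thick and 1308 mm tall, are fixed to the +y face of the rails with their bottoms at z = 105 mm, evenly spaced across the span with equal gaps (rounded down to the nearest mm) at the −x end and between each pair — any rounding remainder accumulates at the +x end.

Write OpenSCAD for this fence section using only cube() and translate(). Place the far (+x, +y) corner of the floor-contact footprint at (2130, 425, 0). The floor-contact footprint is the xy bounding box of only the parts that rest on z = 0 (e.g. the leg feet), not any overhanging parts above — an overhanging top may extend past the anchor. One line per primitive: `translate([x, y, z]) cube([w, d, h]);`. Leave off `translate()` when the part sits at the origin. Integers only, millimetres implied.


translate([153, 316, 0]) cube([109, 109, 1484]);
translate([2021, 316, 0]) cube([109, 109, 1484]);
translate([262, 316, 152]) cube([1759, 109, 84]);
translate([262, 316, 1182]) cube([1759, 109, 84]);
translate([315, 425, 105]) cube([78, 18, 1308]);
translate([446, 425, 105]) cube([78, 18, 1308]);
translate([577, 425, 105]) cube([78, 18, 1308]);
translate([708, 425, 105]) cube([78, 18, 1308]);
translate([839, 425, 105]) cube([78, 18, 1308]);
translate([970, 425, 105]) cube([78, 18, 1308]);
translate([1101, 425, 105]) cube([78, 18, 1308]);
translate([1232, 425, 105]) cube([78, 18, 1308]);
translate([1363, 425, 105]) cube([78, 18, 1308]);
translate([1494, 425, 105]) cube([78, 18, 1308]);
translate([1625, 425, 105]) cube([78, 18, 1308]);
translate([1756, 425, 105]) cube([78, 18, 1308]);
translate([1887, 425, 105]) cube([78, 18, 1308]);


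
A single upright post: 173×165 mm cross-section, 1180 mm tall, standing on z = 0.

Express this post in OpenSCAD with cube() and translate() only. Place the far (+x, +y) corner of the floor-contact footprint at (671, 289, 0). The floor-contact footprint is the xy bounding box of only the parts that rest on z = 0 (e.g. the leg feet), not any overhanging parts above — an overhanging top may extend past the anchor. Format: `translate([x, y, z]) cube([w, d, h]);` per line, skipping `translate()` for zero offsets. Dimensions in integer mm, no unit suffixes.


translate([498, 124, 0]) cube([173, 165, 1180]);


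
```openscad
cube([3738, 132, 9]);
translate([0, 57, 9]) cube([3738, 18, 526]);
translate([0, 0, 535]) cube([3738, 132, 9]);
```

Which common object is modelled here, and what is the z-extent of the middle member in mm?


An I-beam. The web height is 526 mm.

Two wide flanges with a thin centred web — an I-beam. Overall 544 mm minus two 9 mm flanges gives a web of 544 − 2·9 = 526 mm.


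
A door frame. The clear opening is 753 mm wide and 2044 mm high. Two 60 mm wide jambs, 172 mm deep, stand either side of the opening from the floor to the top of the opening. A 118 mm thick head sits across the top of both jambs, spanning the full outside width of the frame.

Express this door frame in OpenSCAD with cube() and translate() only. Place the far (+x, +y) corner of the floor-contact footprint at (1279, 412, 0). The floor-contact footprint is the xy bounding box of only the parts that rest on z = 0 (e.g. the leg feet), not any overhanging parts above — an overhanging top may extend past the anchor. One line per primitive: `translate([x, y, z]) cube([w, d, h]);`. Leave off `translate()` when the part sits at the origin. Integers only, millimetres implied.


translate([406, 240, 0]) cube([60, 172, 2044]);
translate([1219, 240, 0]) cube([60, 172, 2044]);
translate([406, 240, 2044]) cube([873, 172, 118]);


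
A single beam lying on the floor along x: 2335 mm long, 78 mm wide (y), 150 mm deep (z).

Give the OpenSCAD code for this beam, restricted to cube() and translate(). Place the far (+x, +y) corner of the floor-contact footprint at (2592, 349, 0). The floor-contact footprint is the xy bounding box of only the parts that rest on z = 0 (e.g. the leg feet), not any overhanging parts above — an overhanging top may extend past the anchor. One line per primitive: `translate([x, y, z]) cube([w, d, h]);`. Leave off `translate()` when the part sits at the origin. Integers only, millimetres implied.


translate([257, 271, 0]) cube([2335, 78, 150]);


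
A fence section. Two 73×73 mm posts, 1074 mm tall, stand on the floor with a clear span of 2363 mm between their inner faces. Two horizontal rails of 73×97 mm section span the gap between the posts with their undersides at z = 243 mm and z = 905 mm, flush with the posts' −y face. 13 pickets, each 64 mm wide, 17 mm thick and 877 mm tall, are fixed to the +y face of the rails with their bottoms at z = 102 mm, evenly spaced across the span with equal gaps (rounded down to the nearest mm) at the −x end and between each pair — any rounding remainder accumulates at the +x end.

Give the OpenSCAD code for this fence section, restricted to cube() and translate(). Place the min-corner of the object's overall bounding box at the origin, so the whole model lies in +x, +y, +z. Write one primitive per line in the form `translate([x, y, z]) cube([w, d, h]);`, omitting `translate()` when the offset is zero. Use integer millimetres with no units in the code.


cube([73, 73, 1074]);
translate([2436, 0, 0]) cube([73, 73, 1074]);
translate([73, 0, 243]) cube([2363, 73, 97]);
translate([73, 0, 905]) cube([2363, 73, 97]);
translate([182, 73, 102]) cube([64, 17, 877]);
translate([355, 73, 102]) cube([64, 17, 877]);
translate([528, 73, 102]) cube([64, 17, 877]);
translate([701, 73, 102]) cube([64, 17, 877]);
translate([874, 73, 102]) cube([64, 17, 877]);
translate([1047, 73, 102]) cube([64, 17, 877]);
translate([1220, 73, 102]) cube([64, 17, 877]);
translate([1393, 73, 102]) cube([64, 17, 877]);
translate([1566, 73, 102]) cube([64, 17, 877]);
translate([1739, 73, 102]) cube([64, 17, 877]);
translate([1912, 73, 102]) cube([64, 17, 877]);
translate([2085, 73, 102]) cube([64, 17, 877]);
translate([2258, 73, 102]) cube([64, 17, 877]);


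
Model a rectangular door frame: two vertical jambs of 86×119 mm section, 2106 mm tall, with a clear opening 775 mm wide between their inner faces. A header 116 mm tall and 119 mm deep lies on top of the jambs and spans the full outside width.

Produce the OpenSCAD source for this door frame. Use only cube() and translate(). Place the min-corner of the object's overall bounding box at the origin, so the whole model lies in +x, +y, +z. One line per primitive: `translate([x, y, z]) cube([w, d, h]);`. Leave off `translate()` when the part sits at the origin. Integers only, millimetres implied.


cube([86, 119, 2106]);
translate([861, 0, 0]) cube([86, 119, 2106]);
translate([0, 0, 2106]) cube([947, 119, 116]);


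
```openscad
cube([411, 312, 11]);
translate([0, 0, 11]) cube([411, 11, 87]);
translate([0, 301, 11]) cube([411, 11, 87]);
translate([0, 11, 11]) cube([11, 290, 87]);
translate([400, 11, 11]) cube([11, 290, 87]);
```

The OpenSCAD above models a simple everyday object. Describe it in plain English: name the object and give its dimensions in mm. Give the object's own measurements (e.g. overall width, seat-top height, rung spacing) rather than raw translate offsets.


An open-topped rectangular box: outside dimensions 411×312×98 mm, with a uniform wall and base thickness of 11 mm. The base is a full 411×312 slab on the floor; four walls sit on top of the base. The front and back walls (the −y and +y sides) span the full width; the two side walls fit between them.


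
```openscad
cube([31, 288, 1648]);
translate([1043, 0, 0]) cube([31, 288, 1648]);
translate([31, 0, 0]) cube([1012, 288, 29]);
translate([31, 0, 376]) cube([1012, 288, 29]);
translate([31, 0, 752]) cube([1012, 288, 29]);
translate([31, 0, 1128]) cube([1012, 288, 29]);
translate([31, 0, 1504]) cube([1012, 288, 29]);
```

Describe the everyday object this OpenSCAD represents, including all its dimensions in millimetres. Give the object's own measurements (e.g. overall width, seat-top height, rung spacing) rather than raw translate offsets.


An open bookshelf. Two side panels, each 31 mm thick, 288 mm deep and 1648 mm tall, stand 1074 mm apart (outside-to-outside). Between them sit 5 shelves, each 29 mm thick and 288 mm deep, spanning the full gap between the sides. The bottom shelf rests on the floor (its underside at z = 0) and the clear gap between one shelf's top and the next shelf's underside is 347 mm.


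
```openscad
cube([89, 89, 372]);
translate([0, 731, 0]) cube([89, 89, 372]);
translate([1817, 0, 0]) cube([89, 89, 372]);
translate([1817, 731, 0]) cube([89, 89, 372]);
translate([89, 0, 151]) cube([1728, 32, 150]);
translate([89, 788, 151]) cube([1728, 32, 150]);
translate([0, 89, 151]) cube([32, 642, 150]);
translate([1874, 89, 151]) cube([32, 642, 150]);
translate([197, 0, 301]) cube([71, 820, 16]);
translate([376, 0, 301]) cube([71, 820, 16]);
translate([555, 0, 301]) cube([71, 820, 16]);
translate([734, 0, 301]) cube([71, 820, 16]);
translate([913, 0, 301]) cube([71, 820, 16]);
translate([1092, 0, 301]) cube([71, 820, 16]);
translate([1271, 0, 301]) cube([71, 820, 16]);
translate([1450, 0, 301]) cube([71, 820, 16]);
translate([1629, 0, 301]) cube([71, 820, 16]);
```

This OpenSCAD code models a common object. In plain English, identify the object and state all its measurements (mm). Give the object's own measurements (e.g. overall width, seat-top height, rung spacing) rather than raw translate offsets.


A bed frame 1906 mm long (x) by 820 mm wide (y). Four 89×89 mm corner posts, 372 mm tall, at the corners of the footprint. Four rails of 32 mm thickness and 150 mm height run between adjacent posts with their undersides at z = 151 mm, their outer faces flush with the outside of the frame (the two x-running rails run between the posts' inner faces; the two y-running rails run between the posts' inner faces). 9 slats, each 71 mm wide (x) and 16 mm thick, lie across the top of the two x-running rails, running the full 820 mm width of the frame in y; along x they sit between the end posts with a 108 mm gap after the −x posts and between neighbouring slats, leaving 117 mm before the +x posts.


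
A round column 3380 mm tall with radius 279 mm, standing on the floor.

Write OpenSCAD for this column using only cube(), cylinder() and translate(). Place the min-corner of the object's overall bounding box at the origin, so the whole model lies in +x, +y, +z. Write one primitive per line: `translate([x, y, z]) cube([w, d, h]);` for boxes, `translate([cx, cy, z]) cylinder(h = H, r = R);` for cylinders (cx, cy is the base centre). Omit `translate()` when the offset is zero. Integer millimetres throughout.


translate([279, 279, 0]) cylinder(h = 3380, r = 279);


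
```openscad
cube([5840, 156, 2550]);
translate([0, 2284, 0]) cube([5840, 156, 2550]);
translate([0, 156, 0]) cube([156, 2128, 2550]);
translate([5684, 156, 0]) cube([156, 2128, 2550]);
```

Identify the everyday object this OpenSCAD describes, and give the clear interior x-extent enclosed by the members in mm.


A house (or room) frame. The interior width is 5528 mm.

Four 2550 mm walls enclosing a rectangle with no floor or roof — a room or house frame. Outside width is 5840 mm and wall thickness is 156 mm, so the interior width is 5840 − 2 × 156 = 5528 mm.


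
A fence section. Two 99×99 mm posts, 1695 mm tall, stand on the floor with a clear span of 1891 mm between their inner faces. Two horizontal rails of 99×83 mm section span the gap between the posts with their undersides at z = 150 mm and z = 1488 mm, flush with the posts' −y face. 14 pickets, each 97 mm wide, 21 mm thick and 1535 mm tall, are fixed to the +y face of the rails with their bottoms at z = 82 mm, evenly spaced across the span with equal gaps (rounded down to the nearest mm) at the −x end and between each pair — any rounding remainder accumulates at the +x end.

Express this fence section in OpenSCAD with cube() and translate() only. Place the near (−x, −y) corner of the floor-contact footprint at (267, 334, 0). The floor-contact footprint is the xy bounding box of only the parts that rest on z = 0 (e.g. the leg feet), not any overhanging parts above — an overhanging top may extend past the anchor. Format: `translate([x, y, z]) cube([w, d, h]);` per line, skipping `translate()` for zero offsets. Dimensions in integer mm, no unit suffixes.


translate([267, 334, 0]) cube([99, 99, 1695]);
translate([2257, 334, 0]) cube([99, 99, 1695]);
translate([366, 334, 150]) cube([1891, 99, 83]);
translate([366, 334, 1488]) cube([1891, 99, 83]);
translate([401, 433, 82]) cube([97, 21, 1535]);
translate([533, 433, 82]) cube([97, 21, 1535]);
translate([665, 433, 82]) cube([97, 21, 1535]);
translate([797, 433, 82]) cube([97, 21, 1535]);
translate([929, 433, 82]) cube([97, 21, 1535]);
translate([1061, 433, 82]) cube([97, 21, 1535]);
translate([1193, 433, 82]) cube([97, 21, 1535]);
translate([1325, 433, 82]) cube([97, 21, 1535]);
translate([1457, 433, 82]) cube([97, 21, 1535]);
translate([1589, 433, 82]) cube([97, 21, 1535]);
translate([1721, 433, 82]) cube([97, 21, 1535]);
translate([1853, 433, 82]) cube([97, 21, 1535]);
translate([1985, 433, 82]) cube([97, 21, 1535]);
translate([2117, 433, 82]) cube([97, 21, 1535]);


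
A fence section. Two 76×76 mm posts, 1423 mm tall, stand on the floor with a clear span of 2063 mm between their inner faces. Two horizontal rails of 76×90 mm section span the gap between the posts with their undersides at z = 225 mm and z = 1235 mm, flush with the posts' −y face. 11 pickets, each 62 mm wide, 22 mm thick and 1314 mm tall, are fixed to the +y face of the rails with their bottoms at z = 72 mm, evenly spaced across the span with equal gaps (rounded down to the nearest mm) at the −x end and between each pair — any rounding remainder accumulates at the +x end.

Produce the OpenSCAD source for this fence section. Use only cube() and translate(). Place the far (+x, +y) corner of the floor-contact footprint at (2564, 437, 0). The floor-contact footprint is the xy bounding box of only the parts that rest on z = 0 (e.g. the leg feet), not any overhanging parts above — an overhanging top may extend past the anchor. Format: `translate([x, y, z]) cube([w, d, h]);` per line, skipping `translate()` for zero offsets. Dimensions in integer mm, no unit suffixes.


translate([349, 361, 0]) cube([76, 76, 1423]);
translate([2488, 361, 0]) cube([76, 76, 1423]);
translate([425, 361, 225]) cube([2063, 76, 90]);
translate([425, 361, 1235]) cube([2063, 76, 90]);
translate([540, 437, 72]) cube([62, 22, 1314]);
translate([717, 437, 72]) cube([62, 22, 1314]);
translate([894, 437, 72]) cube([62, 22, 1314]);
translate([1071, 437, 72]) cube([62, 22, 1314]);
translate([1248, 437, 72]) cube([62, 22, 1314]);
translate([1425, 437, 72]) cube([62, 22, 1314]);
translate([1602, 437, 72]) cube([62, 22, 1314]);
translate([1779, 437, 72]) cube([62, 22, 1314]);
translate([1956, 437, 72]) cube([62, 22, 1314]);
translate([2133, 437, 72]) cube([62, 22, 1314]);
translate([2310, 437, 72]) cube([62, 22, 1314]);


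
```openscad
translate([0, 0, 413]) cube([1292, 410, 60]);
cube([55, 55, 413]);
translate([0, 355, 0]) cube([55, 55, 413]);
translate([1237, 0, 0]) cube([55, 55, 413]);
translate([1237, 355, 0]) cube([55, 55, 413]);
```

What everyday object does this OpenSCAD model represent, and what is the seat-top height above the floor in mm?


A bench. The seat-top height is 473 mm.

A long slab on four corner posts — a bench. The slab sits at z = 413 with thickness 60, so the top is 413 + 60 = 473 mm.


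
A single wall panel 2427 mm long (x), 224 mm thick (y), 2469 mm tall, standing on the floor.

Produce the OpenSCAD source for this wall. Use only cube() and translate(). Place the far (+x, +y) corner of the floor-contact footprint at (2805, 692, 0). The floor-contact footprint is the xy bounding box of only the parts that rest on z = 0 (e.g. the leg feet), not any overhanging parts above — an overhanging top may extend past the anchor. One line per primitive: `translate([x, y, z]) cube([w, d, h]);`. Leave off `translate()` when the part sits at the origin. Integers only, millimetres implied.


translate([378, 468, 0]) cube([2427, 224, 2469]);


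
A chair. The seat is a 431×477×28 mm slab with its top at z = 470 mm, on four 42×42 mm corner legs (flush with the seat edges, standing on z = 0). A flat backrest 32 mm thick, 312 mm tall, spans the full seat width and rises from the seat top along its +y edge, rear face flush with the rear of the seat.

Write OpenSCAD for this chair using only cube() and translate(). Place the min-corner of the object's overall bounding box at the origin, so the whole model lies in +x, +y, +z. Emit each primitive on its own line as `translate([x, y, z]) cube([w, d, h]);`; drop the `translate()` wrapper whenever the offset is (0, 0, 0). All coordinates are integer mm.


// leg_h = 470 - 28 = 442
translate([0, 0, 442]) cube([431, 477, 28]);
cube([42, 42, 442]);
translate([389, 0, 0]) cube([42, 42, 442]);
translate([0, 435, 0]) cube([42, 42, 442]);
translate([389, 435, 0]) cube([42, 42, 442]);
translate([0, 445, 470]) cube([431, 32, 312]);


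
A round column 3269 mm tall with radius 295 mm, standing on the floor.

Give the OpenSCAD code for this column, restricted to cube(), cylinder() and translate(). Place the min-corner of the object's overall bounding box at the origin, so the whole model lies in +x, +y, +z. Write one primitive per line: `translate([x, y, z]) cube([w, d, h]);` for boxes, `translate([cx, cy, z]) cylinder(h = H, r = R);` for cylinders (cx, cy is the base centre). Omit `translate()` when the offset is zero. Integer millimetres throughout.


translate([295, 295, 0]) cylinder(h = 3269, r = 295);


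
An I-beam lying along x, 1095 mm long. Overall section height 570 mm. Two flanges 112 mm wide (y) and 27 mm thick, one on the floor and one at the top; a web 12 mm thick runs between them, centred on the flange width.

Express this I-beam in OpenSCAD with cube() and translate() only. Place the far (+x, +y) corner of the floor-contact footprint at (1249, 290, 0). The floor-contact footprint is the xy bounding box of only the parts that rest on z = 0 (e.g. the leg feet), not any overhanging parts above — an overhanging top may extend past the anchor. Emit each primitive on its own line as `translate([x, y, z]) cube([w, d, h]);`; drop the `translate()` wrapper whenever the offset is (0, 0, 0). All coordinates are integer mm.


translate([154, 178, 0]) cube([1095, 112, 27]);
translate([154, 228, 27]) cube([1095, 12, 516]);
translate([154, 178, 543]) cube([1095, 112, 27]);


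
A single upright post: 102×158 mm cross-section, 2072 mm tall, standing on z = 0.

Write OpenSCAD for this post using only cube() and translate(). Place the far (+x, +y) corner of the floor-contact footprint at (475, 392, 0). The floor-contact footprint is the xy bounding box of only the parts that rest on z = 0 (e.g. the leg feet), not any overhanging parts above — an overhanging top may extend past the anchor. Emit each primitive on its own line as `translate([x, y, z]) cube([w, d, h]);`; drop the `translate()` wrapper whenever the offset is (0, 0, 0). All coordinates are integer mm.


translate([373, 234, 0]) cube([102, 158, 2072]);


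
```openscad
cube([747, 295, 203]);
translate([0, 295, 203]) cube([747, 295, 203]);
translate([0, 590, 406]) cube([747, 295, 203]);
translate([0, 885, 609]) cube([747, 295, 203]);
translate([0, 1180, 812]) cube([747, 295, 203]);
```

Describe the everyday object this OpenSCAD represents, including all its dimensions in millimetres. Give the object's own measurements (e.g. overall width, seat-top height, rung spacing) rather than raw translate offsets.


A straight staircase of 5 solid steps. Each step is 747 mm wide (x), 295 mm deep (y, the going) and 203 mm tall (the rise). The first step rests on the floor; each subsequent step sits one going further in +y and one rise higher in +z, directly behind and above the previous step with no overlap.
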